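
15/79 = 0.19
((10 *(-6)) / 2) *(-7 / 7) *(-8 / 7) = -240 / 7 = -34.29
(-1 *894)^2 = 799236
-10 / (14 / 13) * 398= -25870 / 7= -3695.71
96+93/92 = 8925/92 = 97.01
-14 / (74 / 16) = -112 / 37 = -3.03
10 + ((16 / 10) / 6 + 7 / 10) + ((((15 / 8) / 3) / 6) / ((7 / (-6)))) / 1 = 9137 / 840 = 10.88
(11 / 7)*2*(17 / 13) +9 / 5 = 2689 / 455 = 5.91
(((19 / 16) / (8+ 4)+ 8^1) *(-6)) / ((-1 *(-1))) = -1555 / 32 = -48.59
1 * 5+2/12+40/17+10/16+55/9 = 17449/1224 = 14.26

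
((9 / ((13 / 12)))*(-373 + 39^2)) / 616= 2214 / 143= 15.48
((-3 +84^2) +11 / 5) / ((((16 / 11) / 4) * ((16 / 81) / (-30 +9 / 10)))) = -2286599139 / 800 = -2858248.92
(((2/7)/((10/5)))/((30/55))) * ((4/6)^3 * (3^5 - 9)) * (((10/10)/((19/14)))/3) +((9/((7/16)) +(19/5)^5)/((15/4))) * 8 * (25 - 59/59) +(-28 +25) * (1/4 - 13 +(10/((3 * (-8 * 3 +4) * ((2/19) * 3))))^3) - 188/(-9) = 41685.70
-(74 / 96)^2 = -1369 / 2304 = -0.59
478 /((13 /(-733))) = -350374 /13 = -26951.85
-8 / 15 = -0.53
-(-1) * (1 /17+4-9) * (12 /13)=-1008 /221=-4.56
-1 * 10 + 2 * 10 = 10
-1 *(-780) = 780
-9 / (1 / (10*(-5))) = 450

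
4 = 4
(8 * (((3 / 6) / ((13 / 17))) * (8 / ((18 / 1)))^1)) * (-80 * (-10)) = 217600 / 117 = 1859.83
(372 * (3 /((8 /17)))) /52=4743 /104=45.61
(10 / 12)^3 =0.58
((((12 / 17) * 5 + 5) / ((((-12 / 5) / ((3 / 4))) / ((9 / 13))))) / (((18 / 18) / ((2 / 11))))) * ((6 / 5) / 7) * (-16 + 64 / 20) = 12528 / 17017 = 0.74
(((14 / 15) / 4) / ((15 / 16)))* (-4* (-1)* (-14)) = -3136 / 225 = -13.94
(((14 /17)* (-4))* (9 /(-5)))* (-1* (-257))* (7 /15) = 302232 /425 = 711.13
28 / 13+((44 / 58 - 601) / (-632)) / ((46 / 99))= 46009273 / 10960144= 4.20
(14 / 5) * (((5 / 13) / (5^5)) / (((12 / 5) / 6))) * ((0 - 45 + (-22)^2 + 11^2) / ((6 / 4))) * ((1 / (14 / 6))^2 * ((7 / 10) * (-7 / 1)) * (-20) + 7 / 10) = 146608 / 24375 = 6.01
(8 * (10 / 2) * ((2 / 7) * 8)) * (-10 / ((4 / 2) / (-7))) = 3200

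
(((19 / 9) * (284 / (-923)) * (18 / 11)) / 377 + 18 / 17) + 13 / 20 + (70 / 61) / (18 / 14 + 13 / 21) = 645281304 / 279528535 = 2.31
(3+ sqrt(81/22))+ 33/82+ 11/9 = 9*sqrt(22)/22+ 3413/738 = 6.54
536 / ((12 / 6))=268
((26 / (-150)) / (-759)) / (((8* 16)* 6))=13 / 43718400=0.00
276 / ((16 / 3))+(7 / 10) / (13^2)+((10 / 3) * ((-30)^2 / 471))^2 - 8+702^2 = 41064310506441 / 83313620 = 492888.32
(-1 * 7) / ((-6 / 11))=77 / 6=12.83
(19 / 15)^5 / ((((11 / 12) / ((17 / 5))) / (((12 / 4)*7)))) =253.98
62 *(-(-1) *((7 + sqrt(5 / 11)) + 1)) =62 *sqrt(55) / 11 + 496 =537.80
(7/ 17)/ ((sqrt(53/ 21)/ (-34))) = -14* sqrt(1113)/ 53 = -8.81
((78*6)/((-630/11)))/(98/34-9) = 187/140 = 1.34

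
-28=-28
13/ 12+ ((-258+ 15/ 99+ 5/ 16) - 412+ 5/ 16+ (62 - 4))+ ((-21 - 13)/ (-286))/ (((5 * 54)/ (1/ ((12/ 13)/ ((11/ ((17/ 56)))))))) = -21744779/ 35640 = -610.12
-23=-23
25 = 25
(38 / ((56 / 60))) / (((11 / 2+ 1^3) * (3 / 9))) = 1710 / 91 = 18.79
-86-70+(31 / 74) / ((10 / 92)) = -152.15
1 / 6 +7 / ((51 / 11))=57 / 34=1.68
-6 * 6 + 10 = -26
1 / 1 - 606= -605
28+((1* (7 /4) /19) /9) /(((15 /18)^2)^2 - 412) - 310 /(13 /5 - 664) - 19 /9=7949305567177 /301594818519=26.36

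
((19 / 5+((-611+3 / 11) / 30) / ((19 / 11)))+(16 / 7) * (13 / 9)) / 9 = -28036 / 53865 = -0.52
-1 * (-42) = 42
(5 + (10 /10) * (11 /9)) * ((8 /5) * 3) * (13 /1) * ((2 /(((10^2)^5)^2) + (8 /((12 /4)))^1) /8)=36400000000000000000273 /281250000000000000000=129.42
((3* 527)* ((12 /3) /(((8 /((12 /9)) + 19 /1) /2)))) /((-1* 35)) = -14.45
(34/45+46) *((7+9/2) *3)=24196/15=1613.07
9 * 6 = 54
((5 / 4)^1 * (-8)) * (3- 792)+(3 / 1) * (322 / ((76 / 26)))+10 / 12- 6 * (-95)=1002209 / 114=8791.31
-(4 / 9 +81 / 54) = -35 / 18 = -1.94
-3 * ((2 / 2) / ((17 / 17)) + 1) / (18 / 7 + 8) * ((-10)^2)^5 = -210000000000 / 37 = -5675675675.68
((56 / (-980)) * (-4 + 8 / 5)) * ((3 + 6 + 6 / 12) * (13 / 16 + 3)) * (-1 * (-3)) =10431 / 700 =14.90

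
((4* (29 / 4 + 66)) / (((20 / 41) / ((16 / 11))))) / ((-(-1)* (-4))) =-218.42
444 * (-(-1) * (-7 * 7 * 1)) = -21756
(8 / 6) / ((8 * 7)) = 1 / 42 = 0.02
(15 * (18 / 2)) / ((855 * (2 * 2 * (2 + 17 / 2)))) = 1 / 266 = 0.00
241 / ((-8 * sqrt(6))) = -241 * sqrt(6) / 48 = -12.30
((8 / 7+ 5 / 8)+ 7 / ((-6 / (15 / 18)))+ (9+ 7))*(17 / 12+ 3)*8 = 448645 / 756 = 593.45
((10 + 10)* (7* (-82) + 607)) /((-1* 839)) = -660 /839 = -0.79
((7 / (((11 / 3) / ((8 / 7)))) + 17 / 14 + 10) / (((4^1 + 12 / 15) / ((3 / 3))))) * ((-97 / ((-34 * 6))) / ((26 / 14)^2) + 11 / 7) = 4255009705 / 891963072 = 4.77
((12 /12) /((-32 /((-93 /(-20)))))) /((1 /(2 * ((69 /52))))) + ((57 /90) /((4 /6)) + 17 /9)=367399 /149760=2.45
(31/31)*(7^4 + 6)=2407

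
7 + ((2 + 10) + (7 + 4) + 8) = 38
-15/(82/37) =-555/82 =-6.77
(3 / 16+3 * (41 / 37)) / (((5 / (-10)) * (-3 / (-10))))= -3465 / 148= -23.41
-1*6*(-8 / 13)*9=432 / 13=33.23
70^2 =4900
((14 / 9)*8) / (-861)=-16 / 1107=-0.01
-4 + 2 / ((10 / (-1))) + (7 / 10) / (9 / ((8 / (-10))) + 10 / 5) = -4.28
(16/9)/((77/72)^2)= 9216/5929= 1.55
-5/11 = -0.45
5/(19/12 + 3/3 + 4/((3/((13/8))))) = 20/19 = 1.05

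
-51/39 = -17/13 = -1.31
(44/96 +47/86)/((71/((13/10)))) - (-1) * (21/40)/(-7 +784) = 103423/5422128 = 0.02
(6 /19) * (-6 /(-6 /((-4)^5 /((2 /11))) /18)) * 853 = -518842368 /19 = -27307493.05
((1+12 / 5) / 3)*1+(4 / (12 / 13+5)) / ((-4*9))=3862 / 3465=1.11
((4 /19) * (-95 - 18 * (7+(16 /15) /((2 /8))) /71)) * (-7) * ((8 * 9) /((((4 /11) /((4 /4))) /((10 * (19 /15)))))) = 128395344 /355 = 361677.03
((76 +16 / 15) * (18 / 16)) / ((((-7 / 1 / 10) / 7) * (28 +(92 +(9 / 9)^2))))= -867 / 121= -7.17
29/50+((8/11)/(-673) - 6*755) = -1676565213/370150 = -4529.42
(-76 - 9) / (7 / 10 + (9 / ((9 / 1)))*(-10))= 850 / 93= 9.14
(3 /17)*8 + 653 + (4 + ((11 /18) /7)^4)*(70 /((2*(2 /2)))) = 486272646325 /612115056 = 794.41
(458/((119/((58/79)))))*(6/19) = 159384/178619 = 0.89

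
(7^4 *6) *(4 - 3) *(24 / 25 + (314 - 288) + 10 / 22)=394933.94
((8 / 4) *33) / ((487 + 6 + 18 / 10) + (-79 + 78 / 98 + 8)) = 0.16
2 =2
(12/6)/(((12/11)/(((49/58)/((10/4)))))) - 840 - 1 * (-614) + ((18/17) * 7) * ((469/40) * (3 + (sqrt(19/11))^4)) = 294.60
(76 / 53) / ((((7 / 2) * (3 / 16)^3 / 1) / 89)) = 55410688 / 10017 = 5531.66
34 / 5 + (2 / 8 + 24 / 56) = 1047 / 140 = 7.48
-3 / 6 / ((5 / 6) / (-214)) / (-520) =-0.25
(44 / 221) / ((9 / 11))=484 / 1989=0.24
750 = 750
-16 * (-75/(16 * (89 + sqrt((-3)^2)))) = 0.82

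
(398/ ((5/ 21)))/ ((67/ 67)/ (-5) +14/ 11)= 91938/ 59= 1558.27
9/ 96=3/ 32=0.09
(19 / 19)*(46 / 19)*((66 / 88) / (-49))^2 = 207 / 364952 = 0.00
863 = 863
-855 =-855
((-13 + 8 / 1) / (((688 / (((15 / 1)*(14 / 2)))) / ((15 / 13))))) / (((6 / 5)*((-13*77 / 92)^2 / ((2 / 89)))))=-991875 / 7121507393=-0.00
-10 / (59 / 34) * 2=-680 / 59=-11.53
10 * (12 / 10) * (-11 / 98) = -66 / 49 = -1.35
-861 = -861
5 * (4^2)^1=80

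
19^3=6859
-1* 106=-106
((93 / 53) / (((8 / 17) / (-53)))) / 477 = -527 / 1272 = -0.41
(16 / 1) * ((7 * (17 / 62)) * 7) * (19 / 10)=408.44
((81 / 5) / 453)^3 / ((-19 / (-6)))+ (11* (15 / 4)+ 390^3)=1940209247712395517 / 32708034500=59319041.25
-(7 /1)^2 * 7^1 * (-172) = 58996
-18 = -18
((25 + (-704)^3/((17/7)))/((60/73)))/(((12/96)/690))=-16403126317668/17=-964889783392.24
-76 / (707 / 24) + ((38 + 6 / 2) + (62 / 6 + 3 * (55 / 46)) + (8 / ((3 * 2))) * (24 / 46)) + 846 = 87715349 / 97566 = 899.04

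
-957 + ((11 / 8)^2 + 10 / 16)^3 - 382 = -346837535 / 262144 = -1323.08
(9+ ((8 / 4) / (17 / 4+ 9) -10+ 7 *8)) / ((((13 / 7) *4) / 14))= 143227 / 1378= 103.94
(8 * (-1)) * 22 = -176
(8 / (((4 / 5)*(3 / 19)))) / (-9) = -190 / 27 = -7.04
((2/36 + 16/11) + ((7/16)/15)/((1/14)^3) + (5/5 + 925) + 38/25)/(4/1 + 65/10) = 713552/7425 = 96.10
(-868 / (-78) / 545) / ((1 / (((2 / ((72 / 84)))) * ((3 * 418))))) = 1269884 / 21255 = 59.75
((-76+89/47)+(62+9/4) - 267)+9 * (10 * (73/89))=-3397201/16732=-203.04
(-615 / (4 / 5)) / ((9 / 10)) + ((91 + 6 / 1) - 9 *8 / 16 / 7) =-757.81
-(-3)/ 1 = 3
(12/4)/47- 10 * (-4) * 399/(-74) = -215.61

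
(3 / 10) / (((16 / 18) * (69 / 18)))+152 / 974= 109367 / 448040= 0.24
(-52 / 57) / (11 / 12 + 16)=-208 / 3857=-0.05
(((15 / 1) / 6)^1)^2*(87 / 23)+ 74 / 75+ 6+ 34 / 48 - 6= 116547 / 4600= 25.34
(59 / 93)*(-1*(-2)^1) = 1.27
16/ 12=4/ 3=1.33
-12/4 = -3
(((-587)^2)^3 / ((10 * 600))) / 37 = 40909917857572009 / 222000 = 184278909268.34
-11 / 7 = -1.57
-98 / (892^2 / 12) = -147 / 99458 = -0.00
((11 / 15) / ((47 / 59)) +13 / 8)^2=206123449 / 31809600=6.48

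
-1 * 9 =-9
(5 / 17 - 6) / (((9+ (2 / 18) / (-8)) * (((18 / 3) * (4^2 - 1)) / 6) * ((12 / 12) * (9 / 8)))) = -6208 / 164985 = -0.04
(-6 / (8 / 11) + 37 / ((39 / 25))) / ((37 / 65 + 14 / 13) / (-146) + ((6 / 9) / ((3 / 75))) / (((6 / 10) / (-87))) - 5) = -880745 / 137890342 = -0.01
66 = 66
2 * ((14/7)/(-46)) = -2/23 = -0.09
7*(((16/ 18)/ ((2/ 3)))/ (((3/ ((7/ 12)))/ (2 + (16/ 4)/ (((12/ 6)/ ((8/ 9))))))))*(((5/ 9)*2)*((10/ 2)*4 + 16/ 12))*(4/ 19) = 34.21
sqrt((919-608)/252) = sqrt(2177)/42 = 1.11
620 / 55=124 / 11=11.27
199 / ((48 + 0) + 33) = 199 / 81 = 2.46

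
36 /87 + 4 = 4.41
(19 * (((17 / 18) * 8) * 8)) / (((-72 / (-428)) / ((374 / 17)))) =12165472 / 81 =150191.01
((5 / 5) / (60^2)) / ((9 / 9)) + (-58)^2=12110401 / 3600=3364.00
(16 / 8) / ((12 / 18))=3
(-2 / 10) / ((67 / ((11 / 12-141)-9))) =1789 / 4020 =0.45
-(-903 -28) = 931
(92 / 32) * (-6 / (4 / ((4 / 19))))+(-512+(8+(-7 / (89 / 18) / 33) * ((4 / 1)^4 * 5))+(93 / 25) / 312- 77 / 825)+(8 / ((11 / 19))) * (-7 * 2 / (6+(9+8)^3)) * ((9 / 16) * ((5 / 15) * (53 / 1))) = -7270436082973 / 12976125240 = -560.29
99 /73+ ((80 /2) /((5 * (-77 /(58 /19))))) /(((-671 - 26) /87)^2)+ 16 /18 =1046031991813 /466955238519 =2.24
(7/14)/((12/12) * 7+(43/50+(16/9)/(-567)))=127575/2004679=0.06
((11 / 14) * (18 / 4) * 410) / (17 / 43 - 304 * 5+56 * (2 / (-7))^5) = -299330955 / 313799102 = -0.95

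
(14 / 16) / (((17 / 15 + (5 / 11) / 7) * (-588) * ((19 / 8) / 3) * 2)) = -165 / 210368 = -0.00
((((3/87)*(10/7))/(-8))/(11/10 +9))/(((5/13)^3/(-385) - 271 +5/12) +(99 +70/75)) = 0.00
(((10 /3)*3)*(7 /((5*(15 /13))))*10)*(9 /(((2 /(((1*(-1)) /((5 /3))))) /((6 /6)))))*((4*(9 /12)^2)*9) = -66339 /10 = -6633.90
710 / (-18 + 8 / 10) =-1775 / 43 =-41.28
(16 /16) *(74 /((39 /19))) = 1406 /39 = 36.05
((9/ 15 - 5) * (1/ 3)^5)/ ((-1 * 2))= 11/ 1215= 0.01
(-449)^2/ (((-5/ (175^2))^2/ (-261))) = -1973991941578125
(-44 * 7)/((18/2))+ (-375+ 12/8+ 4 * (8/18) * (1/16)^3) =-939391/2304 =-407.72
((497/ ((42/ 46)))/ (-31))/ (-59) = 1633/ 5487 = 0.30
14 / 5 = 2.80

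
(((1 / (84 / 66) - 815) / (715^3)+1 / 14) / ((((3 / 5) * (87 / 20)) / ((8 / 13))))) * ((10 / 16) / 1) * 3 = 731028952 / 23150946819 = 0.03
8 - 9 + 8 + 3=10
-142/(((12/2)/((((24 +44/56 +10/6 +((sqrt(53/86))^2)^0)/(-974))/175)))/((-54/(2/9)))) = -2210301/2386300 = -0.93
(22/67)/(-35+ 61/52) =-1144/117853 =-0.01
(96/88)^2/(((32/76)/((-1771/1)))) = -55062/11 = -5005.64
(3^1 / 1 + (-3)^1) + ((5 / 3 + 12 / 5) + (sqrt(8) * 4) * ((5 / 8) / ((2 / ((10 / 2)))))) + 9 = 196 / 15 + 25 * sqrt(2) / 2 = 30.74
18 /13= 1.38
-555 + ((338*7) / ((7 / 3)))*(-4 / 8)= -1062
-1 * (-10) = 10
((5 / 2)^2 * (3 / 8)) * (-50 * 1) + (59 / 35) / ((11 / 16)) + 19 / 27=-18965777 / 166320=-114.03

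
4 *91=364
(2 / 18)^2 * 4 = 4 / 81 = 0.05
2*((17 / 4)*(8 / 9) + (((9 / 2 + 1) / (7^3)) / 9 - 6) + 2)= -1361 / 3087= -0.44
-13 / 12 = -1.08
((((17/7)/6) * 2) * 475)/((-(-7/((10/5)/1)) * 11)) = 16150/1617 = 9.99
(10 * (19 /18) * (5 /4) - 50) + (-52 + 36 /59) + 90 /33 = -1996877 /23364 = -85.47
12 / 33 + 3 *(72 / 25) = 2476 / 275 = 9.00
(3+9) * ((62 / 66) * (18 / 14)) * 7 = 1116 / 11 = 101.45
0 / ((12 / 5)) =0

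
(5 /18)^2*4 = 25 /81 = 0.31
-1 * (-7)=7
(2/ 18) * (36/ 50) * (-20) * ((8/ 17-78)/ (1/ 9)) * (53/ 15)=1676496/ 425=3944.70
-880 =-880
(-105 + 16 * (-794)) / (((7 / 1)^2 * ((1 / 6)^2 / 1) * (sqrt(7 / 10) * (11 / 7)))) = -461124 * sqrt(70) / 539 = -7157.77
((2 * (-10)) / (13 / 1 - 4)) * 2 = -40 / 9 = -4.44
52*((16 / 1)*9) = 7488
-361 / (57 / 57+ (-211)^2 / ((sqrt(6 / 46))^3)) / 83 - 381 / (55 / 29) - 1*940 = -2283681539371295881 / 2001665120805460 - 1108973589*sqrt(69) / 2001665120805460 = -1140.89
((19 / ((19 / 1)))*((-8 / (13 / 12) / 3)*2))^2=24.24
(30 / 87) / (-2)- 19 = -556 / 29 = -19.17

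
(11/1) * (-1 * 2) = -22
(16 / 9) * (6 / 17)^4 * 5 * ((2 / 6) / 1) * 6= 23040 / 83521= 0.28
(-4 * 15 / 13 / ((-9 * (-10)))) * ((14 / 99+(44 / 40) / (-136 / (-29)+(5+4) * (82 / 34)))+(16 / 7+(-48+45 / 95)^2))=-956026349237 / 8244451215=-115.96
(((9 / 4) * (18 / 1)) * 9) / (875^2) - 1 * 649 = -993780521 / 1531250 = -649.00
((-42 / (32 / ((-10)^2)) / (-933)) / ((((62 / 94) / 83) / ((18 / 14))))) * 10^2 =21943125 / 9641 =2276.02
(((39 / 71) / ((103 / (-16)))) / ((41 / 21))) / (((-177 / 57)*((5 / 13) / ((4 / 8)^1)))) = 1618344 / 88450735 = 0.02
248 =248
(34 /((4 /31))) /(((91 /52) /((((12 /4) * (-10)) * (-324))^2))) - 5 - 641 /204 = 14225747649.00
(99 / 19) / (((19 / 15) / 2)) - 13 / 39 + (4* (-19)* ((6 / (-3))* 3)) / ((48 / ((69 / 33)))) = 661349 / 23826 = 27.76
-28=-28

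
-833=-833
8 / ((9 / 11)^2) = 968 / 81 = 11.95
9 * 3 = 27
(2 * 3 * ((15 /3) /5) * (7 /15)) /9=14 /45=0.31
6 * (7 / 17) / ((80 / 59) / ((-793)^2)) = 779143911 / 680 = 1145799.87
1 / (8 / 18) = 9 / 4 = 2.25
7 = 7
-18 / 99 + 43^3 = 79506.82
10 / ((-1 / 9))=-90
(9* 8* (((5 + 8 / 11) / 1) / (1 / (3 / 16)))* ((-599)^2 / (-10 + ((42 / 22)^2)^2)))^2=659890730304238802622561 / 9243284164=71391371139959.99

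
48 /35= 1.37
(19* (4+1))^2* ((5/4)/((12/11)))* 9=93070.31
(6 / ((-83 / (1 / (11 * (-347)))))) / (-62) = -3 / 9821141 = -0.00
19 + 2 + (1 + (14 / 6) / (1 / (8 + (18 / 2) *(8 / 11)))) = 1846 / 33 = 55.94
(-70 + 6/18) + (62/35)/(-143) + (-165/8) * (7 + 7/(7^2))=-13033049/60060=-217.00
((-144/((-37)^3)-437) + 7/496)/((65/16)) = -107.57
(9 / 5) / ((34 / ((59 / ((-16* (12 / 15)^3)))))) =-13275 / 34816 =-0.38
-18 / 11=-1.64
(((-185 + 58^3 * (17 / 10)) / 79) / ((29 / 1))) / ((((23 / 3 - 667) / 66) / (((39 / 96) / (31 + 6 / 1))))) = -2133237249 / 13413530080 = -0.16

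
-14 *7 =-98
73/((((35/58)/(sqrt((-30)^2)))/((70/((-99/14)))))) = -1185520/33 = -35924.85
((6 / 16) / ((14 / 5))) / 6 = 5 / 224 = 0.02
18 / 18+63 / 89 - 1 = 63 / 89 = 0.71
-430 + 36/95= -40814/95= -429.62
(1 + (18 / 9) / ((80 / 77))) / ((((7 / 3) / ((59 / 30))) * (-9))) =-767 / 2800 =-0.27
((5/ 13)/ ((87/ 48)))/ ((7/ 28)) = 320/ 377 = 0.85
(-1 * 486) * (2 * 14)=-13608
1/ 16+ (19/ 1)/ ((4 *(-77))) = 1/ 1232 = 0.00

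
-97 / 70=-1.39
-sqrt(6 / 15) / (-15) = sqrt(10) / 75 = 0.04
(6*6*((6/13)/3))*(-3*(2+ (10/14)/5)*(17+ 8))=-81000/91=-890.11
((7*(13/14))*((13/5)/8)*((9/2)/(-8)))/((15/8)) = -507/800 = -0.63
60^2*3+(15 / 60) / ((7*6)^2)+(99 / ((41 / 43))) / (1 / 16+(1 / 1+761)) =38096251280585 / 3527386128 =10800.14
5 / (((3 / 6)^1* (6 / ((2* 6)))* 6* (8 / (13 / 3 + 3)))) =55 / 18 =3.06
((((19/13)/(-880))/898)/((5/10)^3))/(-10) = 0.00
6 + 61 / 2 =73 / 2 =36.50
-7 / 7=-1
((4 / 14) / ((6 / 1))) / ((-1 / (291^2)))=-28227 / 7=-4032.43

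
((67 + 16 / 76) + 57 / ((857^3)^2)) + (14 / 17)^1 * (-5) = 63.09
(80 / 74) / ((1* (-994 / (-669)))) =13380 / 18389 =0.73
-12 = -12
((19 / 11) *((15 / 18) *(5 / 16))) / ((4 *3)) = 475 / 12672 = 0.04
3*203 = 609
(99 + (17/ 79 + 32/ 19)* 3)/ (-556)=-39288/ 208639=-0.19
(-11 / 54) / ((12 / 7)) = -77 / 648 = -0.12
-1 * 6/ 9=-2/ 3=-0.67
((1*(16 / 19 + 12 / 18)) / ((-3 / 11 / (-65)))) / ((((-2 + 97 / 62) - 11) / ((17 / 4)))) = -16202615 / 121239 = -133.64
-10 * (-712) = 7120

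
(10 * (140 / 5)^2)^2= 61465600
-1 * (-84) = 84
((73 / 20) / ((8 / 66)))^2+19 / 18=52290329 / 57600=907.82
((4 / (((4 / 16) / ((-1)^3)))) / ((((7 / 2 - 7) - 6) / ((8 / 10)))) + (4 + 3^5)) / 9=23593 / 855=27.59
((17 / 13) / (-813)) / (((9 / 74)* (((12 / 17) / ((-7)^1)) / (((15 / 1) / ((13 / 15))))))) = 2.27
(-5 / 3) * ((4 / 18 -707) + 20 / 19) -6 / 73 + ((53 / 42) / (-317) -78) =182506474331 / 166198662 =1098.12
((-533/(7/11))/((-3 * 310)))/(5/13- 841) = -76219/71141280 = -0.00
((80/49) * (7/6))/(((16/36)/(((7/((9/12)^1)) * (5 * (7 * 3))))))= 4200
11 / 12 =0.92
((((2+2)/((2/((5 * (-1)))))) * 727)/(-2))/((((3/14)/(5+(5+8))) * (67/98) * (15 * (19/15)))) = 29923320/1273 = 23506.14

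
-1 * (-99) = 99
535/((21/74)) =39590/21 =1885.24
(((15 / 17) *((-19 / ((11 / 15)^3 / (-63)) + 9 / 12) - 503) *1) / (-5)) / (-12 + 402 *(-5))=13485521 / 61002392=0.22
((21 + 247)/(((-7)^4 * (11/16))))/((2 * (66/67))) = 0.08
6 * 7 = 42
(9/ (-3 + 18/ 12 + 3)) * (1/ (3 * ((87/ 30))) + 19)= 3326/ 29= 114.69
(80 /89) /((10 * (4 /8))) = 16 /89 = 0.18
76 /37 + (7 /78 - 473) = -1358891 /2886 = -470.86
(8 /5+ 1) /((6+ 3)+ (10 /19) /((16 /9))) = 1976 /7065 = 0.28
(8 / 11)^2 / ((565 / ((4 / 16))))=16 / 68365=0.00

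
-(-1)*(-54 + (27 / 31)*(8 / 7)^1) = -53.00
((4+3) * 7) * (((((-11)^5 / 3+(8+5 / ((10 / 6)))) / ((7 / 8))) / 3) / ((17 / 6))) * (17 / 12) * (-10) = 45085040 / 9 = 5009448.89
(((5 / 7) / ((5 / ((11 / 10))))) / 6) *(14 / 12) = 11 / 360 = 0.03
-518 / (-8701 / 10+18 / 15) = 0.60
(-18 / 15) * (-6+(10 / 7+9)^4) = -34060602 / 2401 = -14186.01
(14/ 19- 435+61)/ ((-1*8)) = 1773/ 38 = 46.66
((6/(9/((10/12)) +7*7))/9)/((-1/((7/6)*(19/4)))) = -665/10764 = -0.06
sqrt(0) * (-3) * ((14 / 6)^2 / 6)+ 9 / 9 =1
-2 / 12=-1 / 6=-0.17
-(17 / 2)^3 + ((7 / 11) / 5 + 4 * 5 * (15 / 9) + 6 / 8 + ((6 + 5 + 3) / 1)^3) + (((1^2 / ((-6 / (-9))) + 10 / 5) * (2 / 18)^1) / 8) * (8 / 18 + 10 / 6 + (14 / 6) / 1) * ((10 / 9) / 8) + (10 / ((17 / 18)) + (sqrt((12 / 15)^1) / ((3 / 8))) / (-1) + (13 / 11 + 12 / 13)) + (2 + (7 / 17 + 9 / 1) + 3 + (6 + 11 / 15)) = 2291300941 / 1042470 - 16 * sqrt(5) / 15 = 2195.57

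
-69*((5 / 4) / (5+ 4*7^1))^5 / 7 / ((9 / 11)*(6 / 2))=-71875 / 229518406656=-0.00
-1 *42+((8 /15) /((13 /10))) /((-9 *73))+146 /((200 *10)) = -1074311521 /25623000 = -41.93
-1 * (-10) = 10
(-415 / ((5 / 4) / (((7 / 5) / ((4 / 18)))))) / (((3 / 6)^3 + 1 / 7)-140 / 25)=585648 / 1493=392.26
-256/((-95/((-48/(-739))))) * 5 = 12288/14041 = 0.88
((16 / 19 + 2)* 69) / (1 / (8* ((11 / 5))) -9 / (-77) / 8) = 52164 / 19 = 2745.47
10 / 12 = 5 / 6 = 0.83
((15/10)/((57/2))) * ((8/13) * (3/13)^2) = 72/41743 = 0.00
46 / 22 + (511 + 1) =5655 / 11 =514.09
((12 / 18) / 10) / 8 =1 / 120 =0.01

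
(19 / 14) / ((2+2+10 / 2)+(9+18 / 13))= 247 / 3528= 0.07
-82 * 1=-82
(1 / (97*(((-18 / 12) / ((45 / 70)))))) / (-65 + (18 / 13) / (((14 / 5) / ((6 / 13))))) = 507 / 7432625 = 0.00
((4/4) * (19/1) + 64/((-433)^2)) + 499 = 97119366/187489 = 518.00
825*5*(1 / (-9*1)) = -1375 / 3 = -458.33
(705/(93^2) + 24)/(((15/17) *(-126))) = -1180259/5448870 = -0.22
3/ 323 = 0.01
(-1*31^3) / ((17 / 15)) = -446865 / 17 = -26286.18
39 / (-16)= -39 / 16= -2.44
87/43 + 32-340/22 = 8783/473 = 18.57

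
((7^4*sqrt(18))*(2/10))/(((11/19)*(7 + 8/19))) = 474.19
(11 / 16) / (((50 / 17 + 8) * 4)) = 187 / 11904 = 0.02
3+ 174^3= 5268027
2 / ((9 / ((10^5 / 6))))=3703.70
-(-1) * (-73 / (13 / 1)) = -73 / 13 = -5.62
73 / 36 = 2.03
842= 842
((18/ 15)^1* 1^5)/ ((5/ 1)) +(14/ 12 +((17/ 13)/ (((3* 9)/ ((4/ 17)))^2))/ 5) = 11331493/ 8055450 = 1.41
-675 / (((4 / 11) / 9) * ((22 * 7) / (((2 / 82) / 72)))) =-675 / 18368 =-0.04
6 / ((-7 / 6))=-5.14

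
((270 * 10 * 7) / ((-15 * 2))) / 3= -210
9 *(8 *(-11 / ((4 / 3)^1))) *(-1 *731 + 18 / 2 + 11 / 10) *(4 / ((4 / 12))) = 25692876 / 5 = 5138575.20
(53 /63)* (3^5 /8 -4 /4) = 12455 /504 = 24.71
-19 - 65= -84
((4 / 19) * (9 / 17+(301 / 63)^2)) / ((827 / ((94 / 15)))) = 12092912 / 324552015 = 0.04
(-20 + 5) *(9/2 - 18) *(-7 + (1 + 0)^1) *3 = -3645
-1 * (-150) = 150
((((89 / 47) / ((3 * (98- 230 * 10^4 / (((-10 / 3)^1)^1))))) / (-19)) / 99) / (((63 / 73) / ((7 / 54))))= -6497 / 88951842085788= -0.00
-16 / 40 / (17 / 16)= -32 / 85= -0.38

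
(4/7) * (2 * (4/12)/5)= 8/105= 0.08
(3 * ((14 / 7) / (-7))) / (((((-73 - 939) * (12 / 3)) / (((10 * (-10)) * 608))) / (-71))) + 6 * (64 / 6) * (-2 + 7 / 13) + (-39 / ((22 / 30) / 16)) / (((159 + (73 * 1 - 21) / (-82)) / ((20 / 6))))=119981014352 / 149488339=802.61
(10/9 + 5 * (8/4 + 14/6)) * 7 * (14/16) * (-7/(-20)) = 14063/288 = 48.83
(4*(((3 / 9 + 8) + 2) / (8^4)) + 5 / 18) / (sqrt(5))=2653*sqrt(5) / 46080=0.13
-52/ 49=-1.06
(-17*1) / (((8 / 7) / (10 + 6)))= -238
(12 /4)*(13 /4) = 39 /4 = 9.75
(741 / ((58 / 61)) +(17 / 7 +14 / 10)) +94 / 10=1608889 / 2030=792.56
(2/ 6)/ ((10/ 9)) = 3/ 10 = 0.30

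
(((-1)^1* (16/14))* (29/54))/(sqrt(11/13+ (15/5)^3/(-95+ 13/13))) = -116* sqrt(834626)/129087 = -0.82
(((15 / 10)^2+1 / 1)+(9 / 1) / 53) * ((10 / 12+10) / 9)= 47125 / 11448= 4.12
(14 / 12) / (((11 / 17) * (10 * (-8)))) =-0.02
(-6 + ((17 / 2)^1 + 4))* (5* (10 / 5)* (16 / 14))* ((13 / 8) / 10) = 169 / 14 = 12.07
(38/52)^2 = 361/676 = 0.53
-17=-17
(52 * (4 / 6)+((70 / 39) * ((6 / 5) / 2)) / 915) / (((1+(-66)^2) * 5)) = 137458 / 86377525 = 0.00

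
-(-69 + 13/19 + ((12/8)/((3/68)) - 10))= 842/19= 44.32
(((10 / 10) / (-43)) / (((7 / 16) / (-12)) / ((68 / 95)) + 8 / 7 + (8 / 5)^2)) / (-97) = 2284800 / 34802461123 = 0.00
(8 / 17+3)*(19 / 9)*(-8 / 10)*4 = -17936 / 765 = -23.45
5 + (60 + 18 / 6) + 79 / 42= 2935 / 42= 69.88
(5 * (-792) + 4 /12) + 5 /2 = -23743 /6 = -3957.17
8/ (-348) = -2/ 87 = -0.02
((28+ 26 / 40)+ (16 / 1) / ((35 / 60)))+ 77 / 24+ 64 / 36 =153883 / 2520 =61.06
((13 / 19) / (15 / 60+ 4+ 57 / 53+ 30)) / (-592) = -689 / 21059068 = -0.00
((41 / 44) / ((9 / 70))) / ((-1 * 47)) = -1435 / 9306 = -0.15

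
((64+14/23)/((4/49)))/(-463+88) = -36407/17250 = -2.11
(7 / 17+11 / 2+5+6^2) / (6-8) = -1595 / 68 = -23.46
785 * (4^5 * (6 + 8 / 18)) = 46622720 / 9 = 5180302.22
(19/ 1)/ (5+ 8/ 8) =19/ 6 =3.17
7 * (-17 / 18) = -119 / 18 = -6.61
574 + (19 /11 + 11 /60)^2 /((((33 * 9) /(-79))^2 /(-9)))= 2440663209239 /4269315600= 571.68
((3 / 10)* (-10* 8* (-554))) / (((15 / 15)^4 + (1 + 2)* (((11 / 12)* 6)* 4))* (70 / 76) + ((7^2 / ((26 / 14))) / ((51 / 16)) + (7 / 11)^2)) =40532510304 / 214591265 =188.88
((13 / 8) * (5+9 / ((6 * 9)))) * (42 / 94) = 2821 / 752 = 3.75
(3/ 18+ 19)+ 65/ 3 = 245/ 6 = 40.83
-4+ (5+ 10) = 11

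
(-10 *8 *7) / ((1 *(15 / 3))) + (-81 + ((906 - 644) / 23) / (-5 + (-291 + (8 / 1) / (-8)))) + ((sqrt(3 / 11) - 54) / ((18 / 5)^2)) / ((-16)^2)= -675203165 / 3497472 + 25 *sqrt(33) / 912384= -193.05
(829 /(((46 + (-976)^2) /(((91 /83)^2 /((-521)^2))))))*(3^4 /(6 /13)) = 2409597099 /3562724447864956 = 0.00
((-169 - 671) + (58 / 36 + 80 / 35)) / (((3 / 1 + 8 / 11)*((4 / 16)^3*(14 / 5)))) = -92707120 / 18081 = -5127.32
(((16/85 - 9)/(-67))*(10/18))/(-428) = -7/41004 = -0.00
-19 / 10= -1.90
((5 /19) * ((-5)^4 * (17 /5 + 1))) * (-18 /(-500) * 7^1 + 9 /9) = 17215 /19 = 906.05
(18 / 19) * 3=54 / 19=2.84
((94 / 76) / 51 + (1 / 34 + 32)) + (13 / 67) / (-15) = 3466967 / 108205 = 32.04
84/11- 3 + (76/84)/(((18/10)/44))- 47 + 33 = 12.75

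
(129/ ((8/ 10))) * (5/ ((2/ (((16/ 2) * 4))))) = 12900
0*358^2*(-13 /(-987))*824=0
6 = 6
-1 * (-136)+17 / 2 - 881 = -1473 / 2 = -736.50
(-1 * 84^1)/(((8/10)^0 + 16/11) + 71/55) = -2310/103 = -22.43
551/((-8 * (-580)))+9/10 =163/160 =1.02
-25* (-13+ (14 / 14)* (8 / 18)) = 2825 / 9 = 313.89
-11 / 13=-0.85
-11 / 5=-2.20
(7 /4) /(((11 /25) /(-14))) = -55.68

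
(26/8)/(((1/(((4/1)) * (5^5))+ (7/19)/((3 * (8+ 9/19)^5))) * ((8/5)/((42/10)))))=39551709892865625/383919929032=103020.73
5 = 5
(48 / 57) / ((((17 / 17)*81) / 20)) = 320 / 1539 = 0.21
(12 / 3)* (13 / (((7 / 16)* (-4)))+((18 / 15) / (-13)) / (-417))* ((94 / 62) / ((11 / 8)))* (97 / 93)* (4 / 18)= -7.59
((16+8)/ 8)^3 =27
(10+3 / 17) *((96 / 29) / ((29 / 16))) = 265728 / 14297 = 18.59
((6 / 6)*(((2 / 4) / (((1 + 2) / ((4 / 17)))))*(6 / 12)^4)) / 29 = 0.00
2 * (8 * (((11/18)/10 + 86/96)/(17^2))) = 689/13005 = 0.05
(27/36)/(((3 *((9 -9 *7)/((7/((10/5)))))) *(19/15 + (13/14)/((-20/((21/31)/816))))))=-29512/2306925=-0.01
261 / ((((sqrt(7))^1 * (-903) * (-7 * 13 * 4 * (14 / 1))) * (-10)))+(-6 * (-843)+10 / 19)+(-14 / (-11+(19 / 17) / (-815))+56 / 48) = 7328419825 / 1448028-87 * sqrt(7) / 107372720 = 5060.97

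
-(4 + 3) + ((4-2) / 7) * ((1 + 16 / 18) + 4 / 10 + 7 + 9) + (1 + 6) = 1646 / 315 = 5.23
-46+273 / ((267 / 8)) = -3366 / 89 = -37.82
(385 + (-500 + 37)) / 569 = -0.14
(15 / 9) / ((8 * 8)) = 5 / 192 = 0.03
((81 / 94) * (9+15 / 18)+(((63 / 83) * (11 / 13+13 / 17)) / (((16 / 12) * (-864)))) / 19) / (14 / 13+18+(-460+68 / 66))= -0.02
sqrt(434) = 20.83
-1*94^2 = -8836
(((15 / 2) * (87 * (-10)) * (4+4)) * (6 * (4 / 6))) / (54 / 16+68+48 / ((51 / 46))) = -5679360 / 3119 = -1820.89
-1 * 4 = -4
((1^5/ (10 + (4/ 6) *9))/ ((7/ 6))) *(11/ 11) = 3/ 56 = 0.05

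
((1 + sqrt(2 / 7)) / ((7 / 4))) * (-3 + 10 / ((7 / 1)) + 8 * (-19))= -134.66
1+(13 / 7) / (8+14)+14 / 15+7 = 9.02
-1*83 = -83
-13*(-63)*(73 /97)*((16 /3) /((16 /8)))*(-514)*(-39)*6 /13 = 15206854.27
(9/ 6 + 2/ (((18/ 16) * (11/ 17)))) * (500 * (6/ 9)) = 420500/ 297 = 1415.82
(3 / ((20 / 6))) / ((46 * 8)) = 9 / 3680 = 0.00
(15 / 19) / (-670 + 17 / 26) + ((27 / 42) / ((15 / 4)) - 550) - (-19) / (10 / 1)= -547.93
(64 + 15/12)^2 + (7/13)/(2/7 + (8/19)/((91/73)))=749483/176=4258.43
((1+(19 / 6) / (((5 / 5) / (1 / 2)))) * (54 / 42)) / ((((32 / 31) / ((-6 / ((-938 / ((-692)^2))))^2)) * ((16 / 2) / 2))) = 7547408.27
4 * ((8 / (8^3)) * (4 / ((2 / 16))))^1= 2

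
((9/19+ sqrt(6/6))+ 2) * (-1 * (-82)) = 5412/19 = 284.84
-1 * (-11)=11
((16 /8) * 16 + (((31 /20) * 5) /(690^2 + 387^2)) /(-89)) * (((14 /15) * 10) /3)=49909297319 /501321069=99.56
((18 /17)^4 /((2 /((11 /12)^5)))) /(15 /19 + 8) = 0.05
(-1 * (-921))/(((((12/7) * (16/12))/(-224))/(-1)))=90258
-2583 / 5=-516.60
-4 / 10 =-2 / 5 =-0.40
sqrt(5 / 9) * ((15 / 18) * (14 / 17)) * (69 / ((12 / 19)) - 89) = 315 * sqrt(5) / 68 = 10.36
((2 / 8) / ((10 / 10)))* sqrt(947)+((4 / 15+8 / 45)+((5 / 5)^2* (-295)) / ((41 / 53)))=-140551 / 369+sqrt(947) / 4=-373.20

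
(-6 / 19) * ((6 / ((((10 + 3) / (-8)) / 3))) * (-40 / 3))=-11520 / 247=-46.64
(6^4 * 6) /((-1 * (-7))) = 1110.86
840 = 840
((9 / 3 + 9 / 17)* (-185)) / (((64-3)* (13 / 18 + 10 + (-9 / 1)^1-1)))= -199800 / 13481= -14.82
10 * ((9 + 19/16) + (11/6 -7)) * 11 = 13255/24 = 552.29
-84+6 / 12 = -83.50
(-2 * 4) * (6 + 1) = -56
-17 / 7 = -2.43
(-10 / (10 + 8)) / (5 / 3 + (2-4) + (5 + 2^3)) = -0.04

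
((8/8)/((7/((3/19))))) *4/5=12/665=0.02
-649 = -649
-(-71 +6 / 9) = 211 / 3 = 70.33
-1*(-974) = 974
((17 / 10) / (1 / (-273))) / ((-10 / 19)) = 88179 / 100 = 881.79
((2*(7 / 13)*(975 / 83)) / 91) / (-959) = -150 / 1034761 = -0.00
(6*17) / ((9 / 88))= 2992 / 3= 997.33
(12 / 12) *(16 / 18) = 8 / 9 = 0.89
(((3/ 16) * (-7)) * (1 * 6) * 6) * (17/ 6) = -1071/ 8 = -133.88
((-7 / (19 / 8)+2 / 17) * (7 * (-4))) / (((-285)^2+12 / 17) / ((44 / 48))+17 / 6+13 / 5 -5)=8445360 / 9444971269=0.00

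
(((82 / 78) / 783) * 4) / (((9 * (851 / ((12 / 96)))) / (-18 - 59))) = -3157 / 467765766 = -0.00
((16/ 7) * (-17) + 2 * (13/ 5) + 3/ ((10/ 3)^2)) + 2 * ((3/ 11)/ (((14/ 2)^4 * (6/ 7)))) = -12596869/ 377300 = -33.39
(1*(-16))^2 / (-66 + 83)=256 / 17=15.06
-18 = -18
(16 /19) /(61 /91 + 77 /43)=31304 /91485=0.34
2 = 2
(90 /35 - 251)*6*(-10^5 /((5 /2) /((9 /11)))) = 3756240000 /77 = 48782337.66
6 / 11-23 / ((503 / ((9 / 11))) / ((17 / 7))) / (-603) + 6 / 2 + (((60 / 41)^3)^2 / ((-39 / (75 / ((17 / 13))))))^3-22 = -4143119142693065159087589140124284360995290 / 1366437266841819688604371092578463831521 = -3032.06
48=48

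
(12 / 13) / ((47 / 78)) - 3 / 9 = 169 / 141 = 1.20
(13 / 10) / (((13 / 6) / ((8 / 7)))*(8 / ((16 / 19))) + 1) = 624 / 9125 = 0.07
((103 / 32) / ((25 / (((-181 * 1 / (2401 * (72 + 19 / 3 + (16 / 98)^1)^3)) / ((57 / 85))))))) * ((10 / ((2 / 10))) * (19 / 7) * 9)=-898499385 / 24582412541104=-0.00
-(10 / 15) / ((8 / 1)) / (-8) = 1 / 96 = 0.01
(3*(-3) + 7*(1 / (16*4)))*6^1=-1707 / 32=-53.34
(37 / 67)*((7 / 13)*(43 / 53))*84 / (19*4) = 0.27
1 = 1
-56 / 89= -0.63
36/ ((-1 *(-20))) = 9/ 5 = 1.80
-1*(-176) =176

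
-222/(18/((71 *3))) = -2627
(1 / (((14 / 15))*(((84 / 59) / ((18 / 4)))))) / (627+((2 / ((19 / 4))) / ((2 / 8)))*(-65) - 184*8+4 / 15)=-756675 / 213208016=-0.00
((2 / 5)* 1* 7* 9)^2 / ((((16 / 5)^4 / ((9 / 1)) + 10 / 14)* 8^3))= 0.10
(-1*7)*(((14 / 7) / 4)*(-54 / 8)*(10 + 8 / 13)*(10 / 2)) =65205 / 52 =1253.94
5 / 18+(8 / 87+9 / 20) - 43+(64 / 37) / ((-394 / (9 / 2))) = -1605650989 / 38048580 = -42.20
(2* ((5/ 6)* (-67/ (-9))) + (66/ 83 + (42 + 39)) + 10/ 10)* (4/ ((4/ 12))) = 853396/ 747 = 1142.43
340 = 340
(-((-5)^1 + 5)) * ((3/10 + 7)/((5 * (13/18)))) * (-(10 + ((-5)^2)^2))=0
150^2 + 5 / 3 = 67505 / 3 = 22501.67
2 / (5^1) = 0.40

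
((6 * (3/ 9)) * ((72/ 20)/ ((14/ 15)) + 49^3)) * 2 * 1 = 3294280/ 7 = 470611.43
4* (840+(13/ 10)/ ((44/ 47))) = 370211/ 110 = 3365.55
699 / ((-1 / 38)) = -26562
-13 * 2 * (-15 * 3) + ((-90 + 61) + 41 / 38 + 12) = 43855 / 38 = 1154.08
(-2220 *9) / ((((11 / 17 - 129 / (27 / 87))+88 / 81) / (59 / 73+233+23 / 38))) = 11314.82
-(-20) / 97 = 20 / 97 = 0.21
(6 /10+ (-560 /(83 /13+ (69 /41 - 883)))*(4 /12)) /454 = 5689451 /3175768590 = 0.00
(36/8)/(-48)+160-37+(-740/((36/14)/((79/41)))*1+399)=-384851/11808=-32.59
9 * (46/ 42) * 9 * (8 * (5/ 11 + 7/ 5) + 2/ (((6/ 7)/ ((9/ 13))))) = 7304823/ 5005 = 1459.51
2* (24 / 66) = 8 / 11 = 0.73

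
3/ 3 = 1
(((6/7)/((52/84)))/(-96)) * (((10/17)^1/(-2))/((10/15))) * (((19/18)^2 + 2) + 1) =6665/254592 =0.03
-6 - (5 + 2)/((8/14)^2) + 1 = -423/16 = -26.44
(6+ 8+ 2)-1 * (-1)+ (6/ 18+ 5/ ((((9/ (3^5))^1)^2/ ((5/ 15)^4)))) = 62.33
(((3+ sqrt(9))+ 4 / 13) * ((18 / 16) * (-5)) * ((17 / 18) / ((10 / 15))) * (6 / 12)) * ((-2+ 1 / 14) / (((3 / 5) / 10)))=2352375 / 2912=807.82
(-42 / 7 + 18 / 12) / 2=-9 / 4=-2.25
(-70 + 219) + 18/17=2551/17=150.06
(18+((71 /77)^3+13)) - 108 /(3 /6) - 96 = -127927862 /456533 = -280.22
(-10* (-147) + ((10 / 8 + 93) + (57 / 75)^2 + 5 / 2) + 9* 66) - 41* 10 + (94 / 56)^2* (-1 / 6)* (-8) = 322496759 / 183750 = 1755.08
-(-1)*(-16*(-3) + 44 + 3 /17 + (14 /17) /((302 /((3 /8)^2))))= 92.18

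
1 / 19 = 0.05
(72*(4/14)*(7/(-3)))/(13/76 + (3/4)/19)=-228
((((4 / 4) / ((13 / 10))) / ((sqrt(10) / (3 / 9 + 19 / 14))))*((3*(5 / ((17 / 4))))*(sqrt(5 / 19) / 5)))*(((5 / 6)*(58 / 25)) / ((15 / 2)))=8236*sqrt(38) / 1322685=0.04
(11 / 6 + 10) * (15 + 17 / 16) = 18247 / 96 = 190.07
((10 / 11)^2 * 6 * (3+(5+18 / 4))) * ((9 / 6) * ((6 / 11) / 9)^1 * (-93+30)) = -472500 / 1331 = -355.00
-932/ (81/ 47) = -540.79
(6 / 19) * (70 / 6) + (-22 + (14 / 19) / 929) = -323278 / 17651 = -18.31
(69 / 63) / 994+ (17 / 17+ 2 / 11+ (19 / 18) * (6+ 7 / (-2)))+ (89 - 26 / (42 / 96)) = 46005329 / 1377684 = 33.39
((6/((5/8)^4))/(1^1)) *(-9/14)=-110592/4375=-25.28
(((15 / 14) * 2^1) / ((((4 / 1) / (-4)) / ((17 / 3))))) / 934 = -85 / 6538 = -0.01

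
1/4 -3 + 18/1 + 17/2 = 95/4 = 23.75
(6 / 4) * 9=27 / 2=13.50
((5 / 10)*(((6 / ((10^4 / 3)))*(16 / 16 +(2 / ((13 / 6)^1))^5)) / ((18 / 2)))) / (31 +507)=4961 / 15980450720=0.00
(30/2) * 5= 75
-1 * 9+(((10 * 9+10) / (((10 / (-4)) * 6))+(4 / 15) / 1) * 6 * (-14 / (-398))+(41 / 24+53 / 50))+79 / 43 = -29497063 / 5134200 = -5.75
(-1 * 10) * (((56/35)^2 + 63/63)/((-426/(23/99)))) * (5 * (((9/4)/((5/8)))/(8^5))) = 2047/191938560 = 0.00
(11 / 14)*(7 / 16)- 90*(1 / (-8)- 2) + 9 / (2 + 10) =6155 / 32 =192.34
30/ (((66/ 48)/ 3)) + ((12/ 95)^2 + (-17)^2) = 35190059/ 99275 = 354.47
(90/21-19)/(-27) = 103/189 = 0.54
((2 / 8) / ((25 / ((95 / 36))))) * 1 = 19 / 720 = 0.03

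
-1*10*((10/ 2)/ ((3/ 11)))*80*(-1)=44000/ 3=14666.67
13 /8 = 1.62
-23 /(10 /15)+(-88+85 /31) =-7425 /62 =-119.76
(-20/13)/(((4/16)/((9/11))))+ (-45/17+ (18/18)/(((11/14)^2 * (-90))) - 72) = -95906623/1203345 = -79.70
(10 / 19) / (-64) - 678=-412229 / 608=-678.01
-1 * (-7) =7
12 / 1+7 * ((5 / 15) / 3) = 115 / 9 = 12.78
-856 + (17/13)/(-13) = -856.10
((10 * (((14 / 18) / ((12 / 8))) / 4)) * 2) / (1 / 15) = 350 / 9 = 38.89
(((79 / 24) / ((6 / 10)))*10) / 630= 395 / 4536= 0.09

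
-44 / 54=-0.81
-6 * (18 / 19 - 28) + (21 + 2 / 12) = 20917 / 114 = 183.48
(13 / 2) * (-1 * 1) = -13 / 2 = -6.50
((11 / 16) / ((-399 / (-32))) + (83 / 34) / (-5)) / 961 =-29377 / 65184630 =-0.00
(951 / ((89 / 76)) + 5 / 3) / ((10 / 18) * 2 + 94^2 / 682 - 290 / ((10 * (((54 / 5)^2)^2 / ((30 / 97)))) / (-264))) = 141456584150343 / 2475564289811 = 57.14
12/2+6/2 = 9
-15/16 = -0.94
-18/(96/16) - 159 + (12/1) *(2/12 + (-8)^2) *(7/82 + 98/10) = 7449.73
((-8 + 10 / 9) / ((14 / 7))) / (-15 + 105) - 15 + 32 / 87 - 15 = -696959 / 23490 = -29.67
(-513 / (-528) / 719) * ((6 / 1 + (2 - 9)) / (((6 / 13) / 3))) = -2223 / 253088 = -0.01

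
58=58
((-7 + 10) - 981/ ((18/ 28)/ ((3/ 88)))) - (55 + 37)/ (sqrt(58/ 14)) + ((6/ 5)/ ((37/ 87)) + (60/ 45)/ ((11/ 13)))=-92 * sqrt(203)/ 29 - 1089751/ 24420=-89.83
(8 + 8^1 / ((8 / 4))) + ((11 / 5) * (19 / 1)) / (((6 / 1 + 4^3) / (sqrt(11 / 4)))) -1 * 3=209 * sqrt(11) / 700 + 9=9.99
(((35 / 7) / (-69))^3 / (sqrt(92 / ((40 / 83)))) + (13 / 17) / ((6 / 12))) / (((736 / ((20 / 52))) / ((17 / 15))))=1 / 1104- 2125 *sqrt(19090) / 18000958139424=0.00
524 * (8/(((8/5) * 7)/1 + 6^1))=10480/43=243.72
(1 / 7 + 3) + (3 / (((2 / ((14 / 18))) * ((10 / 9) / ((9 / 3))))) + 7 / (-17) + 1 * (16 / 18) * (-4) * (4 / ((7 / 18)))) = -73043 / 2380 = -30.69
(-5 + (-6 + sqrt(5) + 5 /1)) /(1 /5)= -18.82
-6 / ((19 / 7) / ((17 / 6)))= -119 / 19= -6.26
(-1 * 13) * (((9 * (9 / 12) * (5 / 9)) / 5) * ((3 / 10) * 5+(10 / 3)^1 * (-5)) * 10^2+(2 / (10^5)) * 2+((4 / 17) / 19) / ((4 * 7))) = 835863083107 / 56525000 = 14787.49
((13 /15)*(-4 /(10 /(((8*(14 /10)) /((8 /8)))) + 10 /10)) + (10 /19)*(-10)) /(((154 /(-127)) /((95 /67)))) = 6804914 /820281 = 8.30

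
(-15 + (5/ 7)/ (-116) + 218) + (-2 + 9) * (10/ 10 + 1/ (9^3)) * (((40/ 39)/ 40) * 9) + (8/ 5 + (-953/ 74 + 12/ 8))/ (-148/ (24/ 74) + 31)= 534095335483/ 2609997390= 204.63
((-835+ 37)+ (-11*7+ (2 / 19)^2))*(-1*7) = 2211097 / 361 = 6124.92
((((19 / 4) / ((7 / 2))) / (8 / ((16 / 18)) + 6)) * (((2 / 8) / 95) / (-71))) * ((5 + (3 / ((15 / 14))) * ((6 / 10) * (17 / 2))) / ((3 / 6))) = -241 / 1863750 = -0.00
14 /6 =7 /3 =2.33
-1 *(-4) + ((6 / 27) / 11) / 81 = 32078 / 8019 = 4.00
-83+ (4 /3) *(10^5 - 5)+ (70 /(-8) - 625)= 1591319 /12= 132609.92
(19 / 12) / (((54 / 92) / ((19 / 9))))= 8303 / 1458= 5.69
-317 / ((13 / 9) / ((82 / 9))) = -25994 / 13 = -1999.54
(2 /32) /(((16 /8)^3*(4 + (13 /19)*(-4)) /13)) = 247 /3072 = 0.08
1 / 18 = 0.06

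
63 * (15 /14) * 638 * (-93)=-4005045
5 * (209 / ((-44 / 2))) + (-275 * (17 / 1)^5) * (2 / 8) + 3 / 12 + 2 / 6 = -292845647 / 3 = -97615215.67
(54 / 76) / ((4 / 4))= 27 / 38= 0.71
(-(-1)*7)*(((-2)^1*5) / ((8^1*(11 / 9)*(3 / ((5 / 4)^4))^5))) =-3337860107421875 / 1306219813797888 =-2.56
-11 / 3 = -3.67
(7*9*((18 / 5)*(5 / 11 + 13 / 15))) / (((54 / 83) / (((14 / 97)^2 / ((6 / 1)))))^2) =50481572428 / 5915969202825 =0.01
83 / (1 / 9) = 747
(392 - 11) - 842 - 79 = -540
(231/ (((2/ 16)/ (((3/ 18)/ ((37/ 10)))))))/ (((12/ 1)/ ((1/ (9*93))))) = 770/ 92907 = 0.01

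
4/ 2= 2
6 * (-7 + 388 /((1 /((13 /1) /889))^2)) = -32800050 /790321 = -41.50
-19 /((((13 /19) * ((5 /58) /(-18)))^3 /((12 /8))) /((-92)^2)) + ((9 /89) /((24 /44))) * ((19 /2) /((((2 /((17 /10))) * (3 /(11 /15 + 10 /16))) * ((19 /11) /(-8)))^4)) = 8043265127026133377557366192301607 /1173247508955600000000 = 6855556961025.28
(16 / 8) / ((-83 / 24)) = -48 / 83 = -0.58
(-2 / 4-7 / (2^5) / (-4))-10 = -1337 / 128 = -10.45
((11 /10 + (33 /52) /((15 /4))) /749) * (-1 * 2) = -33 /9737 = -0.00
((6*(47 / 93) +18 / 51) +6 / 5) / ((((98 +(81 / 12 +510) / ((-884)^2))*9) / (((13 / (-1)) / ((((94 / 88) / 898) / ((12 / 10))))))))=-68.18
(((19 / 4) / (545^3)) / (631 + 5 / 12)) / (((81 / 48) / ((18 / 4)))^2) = 0.00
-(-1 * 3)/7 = 3/7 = 0.43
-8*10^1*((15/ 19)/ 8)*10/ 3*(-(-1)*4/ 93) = -2000/ 1767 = -1.13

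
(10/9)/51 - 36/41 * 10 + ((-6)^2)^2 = 24224594/18819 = 1287.24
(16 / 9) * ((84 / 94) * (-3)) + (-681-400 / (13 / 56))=-1471803 / 611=-2408.84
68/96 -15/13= -139/312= -0.45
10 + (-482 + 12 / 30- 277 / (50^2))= -1179277 / 2500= -471.71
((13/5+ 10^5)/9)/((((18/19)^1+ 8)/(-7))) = -7389081/850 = -8693.04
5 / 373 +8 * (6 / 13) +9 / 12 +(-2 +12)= 280383 / 19396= 14.46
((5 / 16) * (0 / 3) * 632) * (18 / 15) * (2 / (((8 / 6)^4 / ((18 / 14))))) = 0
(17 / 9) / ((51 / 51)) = 17 / 9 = 1.89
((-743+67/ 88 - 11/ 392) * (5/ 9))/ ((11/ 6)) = -8001635/ 35574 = -224.93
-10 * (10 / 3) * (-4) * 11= 4400 / 3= 1466.67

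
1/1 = 1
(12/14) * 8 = 48/7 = 6.86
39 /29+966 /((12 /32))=74743 /29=2577.34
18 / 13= 1.38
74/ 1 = 74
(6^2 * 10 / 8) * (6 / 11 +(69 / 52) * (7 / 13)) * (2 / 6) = 140535 / 7436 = 18.90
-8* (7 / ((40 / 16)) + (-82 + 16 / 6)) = 9184 / 15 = 612.27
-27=-27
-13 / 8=-1.62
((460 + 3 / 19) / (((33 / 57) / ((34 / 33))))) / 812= 21233 / 21054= 1.01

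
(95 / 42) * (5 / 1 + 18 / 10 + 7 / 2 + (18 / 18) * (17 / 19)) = 709 / 28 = 25.32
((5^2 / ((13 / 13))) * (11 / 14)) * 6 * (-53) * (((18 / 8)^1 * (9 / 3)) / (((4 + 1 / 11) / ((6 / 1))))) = -865755 / 14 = -61839.64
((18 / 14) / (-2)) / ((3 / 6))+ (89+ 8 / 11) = 6810 / 77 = 88.44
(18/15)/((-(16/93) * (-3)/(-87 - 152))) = -22227/40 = -555.68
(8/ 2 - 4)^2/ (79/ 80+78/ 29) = 0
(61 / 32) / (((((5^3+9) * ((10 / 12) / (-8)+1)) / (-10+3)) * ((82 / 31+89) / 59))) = -0.07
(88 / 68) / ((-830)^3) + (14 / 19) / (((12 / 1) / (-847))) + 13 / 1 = -10806631353877 / 277030801500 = -39.01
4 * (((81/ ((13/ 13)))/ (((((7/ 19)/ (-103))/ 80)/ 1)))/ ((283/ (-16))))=811607040/ 1981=409695.63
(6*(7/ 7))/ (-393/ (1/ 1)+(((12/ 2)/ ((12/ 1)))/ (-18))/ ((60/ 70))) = -1296/ 84895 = -0.02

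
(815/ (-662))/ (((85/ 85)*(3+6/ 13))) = -2119/ 5958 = -0.36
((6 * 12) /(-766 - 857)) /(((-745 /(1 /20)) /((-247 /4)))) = -0.00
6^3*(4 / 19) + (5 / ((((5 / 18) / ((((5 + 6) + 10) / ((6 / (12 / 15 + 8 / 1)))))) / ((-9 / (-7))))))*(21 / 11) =133596 / 95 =1406.27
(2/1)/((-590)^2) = 1/174050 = 0.00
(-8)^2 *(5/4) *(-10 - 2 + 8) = -320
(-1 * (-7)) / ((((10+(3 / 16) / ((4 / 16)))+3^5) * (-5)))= -0.01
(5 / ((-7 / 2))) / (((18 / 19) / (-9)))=95 / 7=13.57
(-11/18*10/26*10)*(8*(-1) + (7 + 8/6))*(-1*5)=1375/351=3.92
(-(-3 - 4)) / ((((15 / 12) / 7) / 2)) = 392 / 5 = 78.40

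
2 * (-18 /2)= -18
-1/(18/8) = -0.44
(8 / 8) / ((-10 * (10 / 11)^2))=-121 / 1000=-0.12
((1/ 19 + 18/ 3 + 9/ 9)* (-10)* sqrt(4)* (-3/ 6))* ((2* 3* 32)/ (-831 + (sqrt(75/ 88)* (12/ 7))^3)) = -3719896332570880/ 228280887944969-2184114240000* sqrt(66)/ 228280887944969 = -16.37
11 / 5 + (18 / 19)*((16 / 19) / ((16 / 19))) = 3.15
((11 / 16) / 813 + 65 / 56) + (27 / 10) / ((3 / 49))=20606683 / 455280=45.26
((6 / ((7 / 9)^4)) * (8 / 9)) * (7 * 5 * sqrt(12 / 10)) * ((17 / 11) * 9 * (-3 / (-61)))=16061328 * sqrt(30) / 230153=382.23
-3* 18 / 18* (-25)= 75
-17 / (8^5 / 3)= -51 / 32768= -0.00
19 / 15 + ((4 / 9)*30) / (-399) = 7381 / 5985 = 1.23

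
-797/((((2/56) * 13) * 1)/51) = -87547.38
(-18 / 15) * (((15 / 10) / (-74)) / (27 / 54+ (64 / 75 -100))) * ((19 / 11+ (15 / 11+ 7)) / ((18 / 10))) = -225 / 162767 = -0.00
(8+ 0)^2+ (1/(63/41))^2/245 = 62235601/972405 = 64.00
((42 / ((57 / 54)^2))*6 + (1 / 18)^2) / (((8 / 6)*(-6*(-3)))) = 26454313 / 2807136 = 9.42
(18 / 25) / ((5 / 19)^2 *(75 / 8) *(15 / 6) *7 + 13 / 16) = 51984 / 878975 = 0.06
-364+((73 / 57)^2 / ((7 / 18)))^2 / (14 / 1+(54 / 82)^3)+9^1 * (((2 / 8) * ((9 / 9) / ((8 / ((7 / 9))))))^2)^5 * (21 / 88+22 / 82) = -326309364174088868820380838221979901816481 / 899531512106661339505360006899893796864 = -362.75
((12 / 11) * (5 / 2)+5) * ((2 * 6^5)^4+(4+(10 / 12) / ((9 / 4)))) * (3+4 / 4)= 48819686516040905000 / 27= 1808136537631144629.63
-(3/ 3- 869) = 868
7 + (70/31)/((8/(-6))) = 329/62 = 5.31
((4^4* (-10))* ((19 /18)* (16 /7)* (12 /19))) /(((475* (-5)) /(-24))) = -131072 /3325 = -39.42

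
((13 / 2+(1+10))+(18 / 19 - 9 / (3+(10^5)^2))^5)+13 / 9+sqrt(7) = sqrt(7)+87836198415598491140361642963456836483455313803960536345011 / 4456978206685467304011280381203384114180507617110830457026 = 22.35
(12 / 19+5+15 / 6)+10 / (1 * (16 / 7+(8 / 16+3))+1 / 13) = 398863 / 40546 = 9.84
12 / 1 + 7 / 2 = 31 / 2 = 15.50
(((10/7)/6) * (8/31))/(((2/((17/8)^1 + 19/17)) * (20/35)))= 735/4216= 0.17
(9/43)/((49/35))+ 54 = 16299/301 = 54.15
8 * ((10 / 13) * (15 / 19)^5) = 60750000 / 32189287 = 1.89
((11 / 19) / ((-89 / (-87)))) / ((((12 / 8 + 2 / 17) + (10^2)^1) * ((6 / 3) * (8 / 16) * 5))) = 32538 / 29212025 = 0.00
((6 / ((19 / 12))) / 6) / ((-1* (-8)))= 3 / 38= 0.08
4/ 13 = 0.31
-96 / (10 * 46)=-24 / 115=-0.21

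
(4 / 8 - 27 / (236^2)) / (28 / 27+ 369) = 751167 / 556458736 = 0.00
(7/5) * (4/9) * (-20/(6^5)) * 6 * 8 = -56/729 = -0.08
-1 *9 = -9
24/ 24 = 1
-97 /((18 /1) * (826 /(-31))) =3007 /14868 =0.20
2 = 2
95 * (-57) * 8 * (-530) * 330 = 7576668000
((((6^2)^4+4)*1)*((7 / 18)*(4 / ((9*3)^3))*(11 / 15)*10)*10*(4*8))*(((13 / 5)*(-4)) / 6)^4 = 3025973465202688 / 1076168025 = 2811803.91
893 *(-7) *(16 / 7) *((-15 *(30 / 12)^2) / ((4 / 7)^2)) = 16408875 / 4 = 4102218.75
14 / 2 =7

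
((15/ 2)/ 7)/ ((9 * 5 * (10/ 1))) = 0.00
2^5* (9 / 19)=288 / 19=15.16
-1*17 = -17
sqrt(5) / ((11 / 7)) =7 * sqrt(5) / 11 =1.42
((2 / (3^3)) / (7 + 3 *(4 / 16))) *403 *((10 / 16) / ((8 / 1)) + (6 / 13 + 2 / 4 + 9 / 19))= 23923 / 4104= 5.83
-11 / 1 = -11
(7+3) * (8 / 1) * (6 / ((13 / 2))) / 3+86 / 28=5039 / 182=27.69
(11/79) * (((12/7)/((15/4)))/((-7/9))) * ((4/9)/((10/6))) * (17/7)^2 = -610368/4741975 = -0.13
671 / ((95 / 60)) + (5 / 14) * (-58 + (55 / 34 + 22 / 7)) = 25625519 / 63308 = 404.78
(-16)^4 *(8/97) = 524288/97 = 5405.03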